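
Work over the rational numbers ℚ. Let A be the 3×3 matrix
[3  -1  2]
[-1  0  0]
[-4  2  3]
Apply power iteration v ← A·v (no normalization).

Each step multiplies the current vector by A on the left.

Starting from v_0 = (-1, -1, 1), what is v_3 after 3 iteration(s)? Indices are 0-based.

v_0 = (-1, -1, 1).
v_1 = A·v_0 = (0, 1, 5).
v_2 = A·v_1 = (9, 0, 17).
v_3 = A·v_2 = (61, -9, 15).

v_3 = (61, -9, 15)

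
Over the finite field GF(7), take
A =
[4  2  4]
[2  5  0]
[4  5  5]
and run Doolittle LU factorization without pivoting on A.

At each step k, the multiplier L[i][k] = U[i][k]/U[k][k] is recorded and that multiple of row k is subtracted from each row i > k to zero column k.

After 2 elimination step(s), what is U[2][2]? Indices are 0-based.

U[2][2] = 6

[col 0] pivot 4
  R1 -= 4*R0 → (0, 4, 5)  (L[1][0] := 4)
  R2 -= 1*R0 → (0, 3, 1)  (L[2][0] := 1)
[col 1] pivot 4
  R2 -= 6*R1 → (0, 0, 6)  (L[2][1] := 6)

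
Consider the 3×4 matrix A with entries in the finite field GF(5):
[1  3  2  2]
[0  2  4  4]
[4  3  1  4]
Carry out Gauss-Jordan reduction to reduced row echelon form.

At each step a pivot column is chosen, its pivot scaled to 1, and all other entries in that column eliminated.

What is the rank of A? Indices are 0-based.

rank = 3

step 1: normalize row 0 (÷1) = (1, 3, 2, 2)
  row 2: subtract 4×row0 = (0, 1, 3, 1)
step 2: normalize row 1 (÷2) = (0, 1, 2, 2)
  row 0: subtract 3×row1 = (1, 0, 1, 1)
  row 2: subtract 1×row1 = (0, 0, 1, 4)
step 3: normalize row 2 (÷1) = (0, 0, 1, 4)
  row 0: subtract 1×row2 = (1, 0, 0, 2)
  row 1: subtract 2×row2 = (0, 1, 0, 4)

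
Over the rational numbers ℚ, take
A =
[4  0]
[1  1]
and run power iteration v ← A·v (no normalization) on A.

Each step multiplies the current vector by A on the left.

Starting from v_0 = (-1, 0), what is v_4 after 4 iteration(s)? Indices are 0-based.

v_0 = (-1, 0).
v_1 = A·v_0 = (-4, -1).
v_2 = A·v_1 = (-16, -5).
v_3 = A·v_2 = (-64, -21).
v_4 = A·v_3 = (-256, -85).

v_4 = (-256, -85)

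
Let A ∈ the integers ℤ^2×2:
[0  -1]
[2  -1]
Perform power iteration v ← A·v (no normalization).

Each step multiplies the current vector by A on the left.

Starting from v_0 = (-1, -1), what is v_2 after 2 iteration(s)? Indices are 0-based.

v_2 = (1, 3)

v_0 = (-1, -1).
v_1 = A·v_0 = (1, -1).
v_2 = A·v_1 = (1, 3).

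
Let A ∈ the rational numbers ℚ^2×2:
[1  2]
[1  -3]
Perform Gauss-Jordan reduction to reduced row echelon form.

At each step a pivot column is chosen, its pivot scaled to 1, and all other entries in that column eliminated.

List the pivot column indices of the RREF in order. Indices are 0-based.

pivot columns: 0, 1

[1] R0 /= 1  ⇒  (1, 2)
     R1 -= 1·R0  ⇒  (0, -5)
[2] R1 /= -5  ⇒  (0, 1)
     R0 -= 2·R1  ⇒  (1, 0)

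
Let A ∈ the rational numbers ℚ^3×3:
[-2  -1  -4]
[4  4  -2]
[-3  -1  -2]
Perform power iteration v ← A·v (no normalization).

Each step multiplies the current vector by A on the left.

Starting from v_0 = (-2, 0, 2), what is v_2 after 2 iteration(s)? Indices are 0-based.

v_0 = (-2, 0, 2).
v_1 = A·v_0 = (-4, -12, 2).
v_2 = A·v_1 = (12, -68, 20).

v_2 = (12, -68, 20)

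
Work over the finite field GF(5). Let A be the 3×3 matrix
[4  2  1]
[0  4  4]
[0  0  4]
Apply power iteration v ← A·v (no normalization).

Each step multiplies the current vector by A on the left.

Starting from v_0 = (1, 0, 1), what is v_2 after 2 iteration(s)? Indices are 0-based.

v_2 = (2, 2, 1)

v_0 = (1, 0, 1).
v_1 = A·v_0 = (0, 4, 4).
v_2 = A·v_1 = (2, 2, 1).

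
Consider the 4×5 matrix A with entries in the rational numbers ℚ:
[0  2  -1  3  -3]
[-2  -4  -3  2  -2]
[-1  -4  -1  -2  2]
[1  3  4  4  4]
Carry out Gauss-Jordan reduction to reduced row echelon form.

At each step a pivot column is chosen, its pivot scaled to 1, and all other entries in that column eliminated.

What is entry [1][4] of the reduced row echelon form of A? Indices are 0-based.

step 1: exchange rows 0,1
step 1: normalize row 0 (÷-2) = (1, 2, 3/2, -1, 1)
  row 2: subtract -1×row0 = (0, -2, 1/2, -3, 3)
  row 3: subtract 1×row0 = (0, 1, 5/2, 5, 3)
step 2: normalize row 1 (÷2) = (0, 1, -1/2, 3/2, -3/2)
  row 0: subtract 2×row1 = (1, 0, 5/2, -4, 4)
  row 2: subtract -2×row1 = (0, 0, -1/2, 0, 0)
  row 3: subtract 1×row1 = (0, 0, 3, 7/2, 9/2)
step 3: normalize row 2 (÷-1/2) = (0, 0, 1, 0, 0)
  row 0: subtract 5/2×row2 = (1, 0, 0, -4, 4)
  row 1: subtract -1/2×row2 = (0, 1, 0, 3/2, -3/2)
  row 3: subtract 3×row2 = (0, 0, 0, 7/2, 9/2)
step 4: normalize row 3 (÷7/2) = (0, 0, 0, 1, 9/7)
  row 0: subtract -4×row3 = (1, 0, 0, 0, 64/7)
  row 1: subtract 3/2×row3 = (0, 1, 0, 0, -24/7)

M[1][4] = -24/7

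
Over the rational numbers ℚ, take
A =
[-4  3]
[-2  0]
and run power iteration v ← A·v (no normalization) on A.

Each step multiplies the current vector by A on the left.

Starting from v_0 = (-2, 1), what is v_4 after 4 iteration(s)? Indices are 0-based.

v_0 = (-2, 1).
v_1 = A·v_0 = (11, 4).
v_2 = A·v_1 = (-32, -22).
v_3 = A·v_2 = (62, 64).
v_4 = A·v_3 = (-56, -124).

v_4 = (-56, -124)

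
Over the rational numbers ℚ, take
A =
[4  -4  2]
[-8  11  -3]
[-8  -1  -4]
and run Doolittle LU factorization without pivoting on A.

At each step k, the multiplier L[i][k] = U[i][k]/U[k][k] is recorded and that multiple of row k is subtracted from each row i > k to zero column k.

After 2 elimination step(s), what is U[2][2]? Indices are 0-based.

U[2][2] = 3

Step 1: pivot at (0,0) is 4.
  row1 ← row1 − (-2)·row0  ⇒  L[1][0]=-2, U row1=(0, 3, 1)
  row2 ← row2 − (-2)·row0  ⇒  L[2][0]=-2, U row2=(0, -9, 0)
Step 2: pivot at (1,1) is 3.
  row2 ← row2 − (-3)·row1  ⇒  L[2][1]=-3, U row2=(0, 0, 3)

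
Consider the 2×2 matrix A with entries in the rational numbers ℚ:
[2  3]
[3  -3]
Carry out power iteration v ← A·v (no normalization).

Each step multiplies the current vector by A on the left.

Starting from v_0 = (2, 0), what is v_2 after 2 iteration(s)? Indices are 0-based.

v_2 = (26, -6)

v_0 = (2, 0).
v_1 = A·v_0 = (4, 6).
v_2 = A·v_1 = (26, -6).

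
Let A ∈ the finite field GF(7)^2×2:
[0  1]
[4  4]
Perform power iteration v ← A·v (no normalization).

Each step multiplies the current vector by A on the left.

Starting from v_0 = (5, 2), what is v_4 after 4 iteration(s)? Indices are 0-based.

v_4 = (4, 6)

v_0 = (5, 2).
v_1 = A·v_0 = (2, 0).
v_2 = A·v_1 = (0, 1).
v_3 = A·v_2 = (1, 4).
v_4 = A·v_3 = (4, 6).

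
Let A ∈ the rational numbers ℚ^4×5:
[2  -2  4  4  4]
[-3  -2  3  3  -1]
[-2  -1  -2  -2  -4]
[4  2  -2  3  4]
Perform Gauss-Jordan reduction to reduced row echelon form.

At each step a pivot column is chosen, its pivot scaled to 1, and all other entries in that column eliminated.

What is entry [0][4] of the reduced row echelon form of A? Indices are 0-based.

M[0][4] = 14/17

step 1: normalize row 0 (÷2) = (1, -1, 2, 2, 2)
  row 1: subtract -3×row0 = (0, -5, 9, 9, 5)
  row 2: subtract -2×row0 = (0, -3, 2, 2, 0)
  row 3: subtract 4×row0 = (0, 6, -10, -5, -4)
step 2: normalize row 1 (÷-5) = (0, 1, -9/5, -9/5, -1)
  row 0: subtract -1×row1 = (1, 0, 1/5, 1/5, 1)
  row 2: subtract -3×row1 = (0, 0, -17/5, -17/5, -3)
  row 3: subtract 6×row1 = (0, 0, 4/5, 29/5, 2)
step 3: normalize row 2 (÷-17/5) = (0, 0, 1, 1, 15/17)
  row 0: subtract 1/5×row2 = (1, 0, 0, 0, 14/17)
  row 1: subtract -9/5×row2 = (0, 1, 0, 0, 10/17)
  row 3: subtract 4/5×row2 = (0, 0, 0, 5, 22/17)
step 4: normalize row 3 (÷5) = (0, 0, 0, 1, 22/85)
  row 2: subtract 1×row3 = (0, 0, 1, 0, 53/85)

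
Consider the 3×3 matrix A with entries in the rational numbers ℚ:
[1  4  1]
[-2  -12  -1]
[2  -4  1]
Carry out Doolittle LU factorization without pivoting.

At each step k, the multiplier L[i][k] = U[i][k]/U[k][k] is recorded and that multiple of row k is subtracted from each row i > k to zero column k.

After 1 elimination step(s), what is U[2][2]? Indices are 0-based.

U[2][2] = -1

[col 0] pivot 1
  R1 -= -2*R0 → (0, -4, 1)  (L[1][0] := -2)
  R2 -= 2*R0 → (0, -12, -1)  (L[2][0] := 2)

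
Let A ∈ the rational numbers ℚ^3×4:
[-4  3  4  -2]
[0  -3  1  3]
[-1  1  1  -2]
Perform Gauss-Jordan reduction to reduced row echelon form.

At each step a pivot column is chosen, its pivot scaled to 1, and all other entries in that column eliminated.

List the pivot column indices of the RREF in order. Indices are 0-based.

pivot columns: 0, 1, 2

step 1: normalize row 0 (÷-4) = (1, -3/4, -1, 1/2)
  row 2: subtract -1×row0 = (0, 1/4, 0, -3/2)
step 2: normalize row 1 (÷-3) = (0, 1, -1/3, -1)
  row 0: subtract -3/4×row1 = (1, 0, -5/4, -1/4)
  row 2: subtract 1/4×row1 = (0, 0, 1/12, -5/4)
step 3: normalize row 2 (÷1/12) = (0, 0, 1, -15)
  row 0: subtract -5/4×row2 = (1, 0, 0, -19)
  row 1: subtract -1/3×row2 = (0, 1, 0, -6)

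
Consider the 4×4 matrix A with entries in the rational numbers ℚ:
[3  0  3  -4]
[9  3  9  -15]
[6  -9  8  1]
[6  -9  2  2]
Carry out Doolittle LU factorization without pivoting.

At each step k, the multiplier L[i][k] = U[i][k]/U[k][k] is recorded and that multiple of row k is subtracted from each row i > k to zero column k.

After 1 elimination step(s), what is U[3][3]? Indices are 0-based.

k=0: U[0][0]=3
  eliminate (1,0): mult=3, new row 1: (0, 3, 0, -3); set L[1][0]=3
  eliminate (2,0): mult=2, new row 2: (0, -9, 2, 9); set L[2][0]=2
  eliminate (3,0): mult=2, new row 3: (0, -9, -4, 10); set L[3][0]=2

U[3][3] = 10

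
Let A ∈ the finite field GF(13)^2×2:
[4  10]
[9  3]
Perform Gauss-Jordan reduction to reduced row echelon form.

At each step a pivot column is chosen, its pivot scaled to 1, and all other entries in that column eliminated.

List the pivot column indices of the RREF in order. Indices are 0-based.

[1] R0 /= 4  ⇒  (1, 9)
     R1 -= 9·R0  ⇒  (0, 0)
column 1 empty below row 1

pivot columns: 0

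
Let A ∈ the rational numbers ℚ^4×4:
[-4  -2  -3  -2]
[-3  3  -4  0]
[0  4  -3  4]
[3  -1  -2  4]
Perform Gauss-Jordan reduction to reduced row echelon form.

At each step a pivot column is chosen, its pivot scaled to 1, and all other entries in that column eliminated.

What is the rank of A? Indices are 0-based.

rank = 4

[1] R0 /= -4  ⇒  (1, 1/2, 3/4, 1/2)
     R1 -= -3·R0  ⇒  (0, 9/2, -7/4, 3/2)
     R3 -= 3·R0  ⇒  (0, -5/2, -17/4, 5/2)
[2] R1 /= 9/2  ⇒  (0, 1, -7/18, 1/3)
     R0 -= 1/2·R1  ⇒  (1, 0, 17/18, 1/3)
     R2 -= 4·R1  ⇒  (0, 0, -13/9, 8/3)
     R3 -= -5/2·R1  ⇒  (0, 0, -47/9, 10/3)
[3] R2 /= -13/9  ⇒  (0, 0, 1, -24/13)
     R0 -= 17/18·R2  ⇒  (1, 0, 0, 27/13)
     R1 -= -7/18·R2  ⇒  (0, 1, 0, -5/13)
     R3 -= -47/9·R2  ⇒  (0, 0, 0, -82/13)
[4] R3 /= -82/13  ⇒  (0, 0, 0, 1)
     R0 -= 27/13·R3  ⇒  (1, 0, 0, 0)
     R1 -= -5/13·R3  ⇒  (0, 1, 0, 0)
     R2 -= -24/13·R3  ⇒  (0, 0, 1, 0)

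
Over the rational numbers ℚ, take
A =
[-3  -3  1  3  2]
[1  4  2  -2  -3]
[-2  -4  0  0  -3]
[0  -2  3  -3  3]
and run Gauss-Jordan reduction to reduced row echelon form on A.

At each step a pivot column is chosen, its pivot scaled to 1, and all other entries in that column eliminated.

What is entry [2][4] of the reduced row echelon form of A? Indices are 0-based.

M[2][4] = 229/80

step 1: normalize row 0 (÷-3) = (1, 1, -1/3, -1, -2/3)
  row 1: subtract 1×row0 = (0, 3, 7/3, -1, -7/3)
  row 2: subtract -2×row0 = (0, -2, -2/3, -2, -13/3)
step 2: normalize row 1 (÷3) = (0, 1, 7/9, -1/3, -7/9)
  row 0: subtract 1×row1 = (1, 0, -10/9, -2/3, 1/9)
  row 2: subtract -2×row1 = (0, 0, 8/9, -8/3, -53/9)
  row 3: subtract -2×row1 = (0, 0, 41/9, -11/3, 13/9)
step 3: normalize row 2 (÷8/9) = (0, 0, 1, -3, -53/8)
  row 0: subtract -10/9×row2 = (1, 0, 0, -4, -29/4)
  row 1: subtract 7/9×row2 = (0, 1, 0, 2, 35/8)
  row 3: subtract 41/9×row2 = (0, 0, 0, 10, 253/8)
step 4: normalize row 3 (÷10) = (0, 0, 0, 1, 253/80)
  row 0: subtract -4×row3 = (1, 0, 0, 0, 27/5)
  row 1: subtract 2×row3 = (0, 1, 0, 0, -39/20)
  row 2: subtract -3×row3 = (0, 0, 1, 0, 229/80)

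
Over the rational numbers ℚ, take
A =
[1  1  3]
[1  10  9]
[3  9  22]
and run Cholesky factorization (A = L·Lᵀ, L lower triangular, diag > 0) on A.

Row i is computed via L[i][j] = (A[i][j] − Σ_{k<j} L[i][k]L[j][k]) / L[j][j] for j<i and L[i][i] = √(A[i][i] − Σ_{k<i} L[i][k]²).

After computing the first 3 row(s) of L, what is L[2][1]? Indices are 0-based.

L[2][1] = 2

Step 1: L[0][0] = √(1) = 1.
  L[1][0] = (1) / L[0][0] = 1.
Step 2: L[1][1] = √(9) = 3.
  L[2][0] = (3) / L[0][0] = 3.
  L[2][1] = (6) / L[1][1] = 2.
Step 3: L[2][2] = √(9) = 3.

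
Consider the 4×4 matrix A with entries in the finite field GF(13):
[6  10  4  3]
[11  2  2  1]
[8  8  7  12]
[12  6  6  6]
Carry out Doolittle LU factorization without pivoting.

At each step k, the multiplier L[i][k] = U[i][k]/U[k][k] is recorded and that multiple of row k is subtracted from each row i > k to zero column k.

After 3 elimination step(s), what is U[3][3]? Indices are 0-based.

[col 0] pivot 6
  R1 -= 4*R0 → (0, 1, 12, 2)  (L[1][0] := 4)
  R2 -= 10*R0 → (0, 12, 6, 8)  (L[2][0] := 10)
  R3 -= 2*R0 → (0, 12, 11, 0)  (L[3][0] := 2)
[col 1] pivot 1
  R2 -= 12*R1 → (0, 0, 5, 10)  (L[2][1] := 12)
  R3 -= 12*R1 → (0, 0, 10, 2)  (L[3][1] := 12)
[col 2] pivot 5
  R3 -= 2*R2 → (0, 0, 0, 8)  (L[3][2] := 2)

U[3][3] = 8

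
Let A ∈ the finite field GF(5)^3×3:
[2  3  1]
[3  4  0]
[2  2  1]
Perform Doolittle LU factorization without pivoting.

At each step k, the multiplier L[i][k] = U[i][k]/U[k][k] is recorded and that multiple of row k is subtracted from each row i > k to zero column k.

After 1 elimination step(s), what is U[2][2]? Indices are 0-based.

[col 0] pivot 2
  R1 -= 4*R0 → (0, 2, 1)  (L[1][0] := 4)
  R2 -= 1*R0 → (0, 4, 0)  (L[2][0] := 1)

U[2][2] = 0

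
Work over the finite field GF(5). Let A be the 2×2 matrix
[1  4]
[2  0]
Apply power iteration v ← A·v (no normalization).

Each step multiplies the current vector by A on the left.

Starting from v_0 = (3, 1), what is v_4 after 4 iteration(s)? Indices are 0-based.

v_0 = (3, 1).
v_1 = A·v_0 = (2, 1).
v_2 = A·v_1 = (1, 4).
v_3 = A·v_2 = (2, 2).
v_4 = A·v_3 = (0, 4).

v_4 = (0, 4)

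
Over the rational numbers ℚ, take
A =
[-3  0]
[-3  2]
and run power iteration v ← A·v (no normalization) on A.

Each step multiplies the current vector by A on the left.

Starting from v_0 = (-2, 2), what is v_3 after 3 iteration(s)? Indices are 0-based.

v_0 = (-2, 2).
v_1 = A·v_0 = (6, 10).
v_2 = A·v_1 = (-18, 2).
v_3 = A·v_2 = (54, 58).

v_3 = (54, 58)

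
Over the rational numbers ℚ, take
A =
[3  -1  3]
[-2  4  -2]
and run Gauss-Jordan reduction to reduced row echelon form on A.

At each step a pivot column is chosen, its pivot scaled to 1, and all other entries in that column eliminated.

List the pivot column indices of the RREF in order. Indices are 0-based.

pivot columns: 0, 1

[1] R0 /= 3  ⇒  (1, -1/3, 1)
     R1 -= -2·R0  ⇒  (0, 10/3, 0)
[2] R1 /= 10/3  ⇒  (0, 1, 0)
     R0 -= -1/3·R1  ⇒  (1, 0, 1)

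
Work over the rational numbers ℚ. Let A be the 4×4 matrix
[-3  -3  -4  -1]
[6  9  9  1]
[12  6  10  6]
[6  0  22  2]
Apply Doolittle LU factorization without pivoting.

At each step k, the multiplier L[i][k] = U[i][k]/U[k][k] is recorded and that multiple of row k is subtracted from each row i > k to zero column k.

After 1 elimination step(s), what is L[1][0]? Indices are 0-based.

k=0: U[0][0]=-3
  eliminate (1,0): mult=-2, new row 1: (0, 3, 1, -1); set L[1][0]=-2
  eliminate (2,0): mult=-4, new row 2: (0, -6, -6, 2); set L[2][0]=-4
  eliminate (3,0): mult=-2, new row 3: (0, -6, 14, 0); set L[3][0]=-2

L[1][0] = -2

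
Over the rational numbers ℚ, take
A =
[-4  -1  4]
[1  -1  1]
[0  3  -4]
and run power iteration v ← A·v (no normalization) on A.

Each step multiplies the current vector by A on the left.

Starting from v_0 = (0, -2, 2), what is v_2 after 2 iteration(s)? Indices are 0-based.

v_0 = (0, -2, 2).
v_1 = A·v_0 = (10, 4, -14).
v_2 = A·v_1 = (-100, -8, 68).

v_2 = (-100, -8, 68)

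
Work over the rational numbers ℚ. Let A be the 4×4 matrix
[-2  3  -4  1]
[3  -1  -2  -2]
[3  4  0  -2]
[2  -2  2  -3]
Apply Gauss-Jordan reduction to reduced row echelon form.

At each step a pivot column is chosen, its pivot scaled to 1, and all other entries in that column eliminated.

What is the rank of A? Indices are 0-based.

[1] R0 /= -2  ⇒  (1, -3/2, 2, -1/2)
     R1 -= 3·R0  ⇒  (0, 7/2, -8, -1/2)
     R2 -= 3·R0  ⇒  (0, 17/2, -6, -1/2)
     R3 -= 2·R0  ⇒  (0, 1, -2, -2)
[2] R1 /= 7/2  ⇒  (0, 1, -16/7, -1/7)
     R0 -= -3/2·R1  ⇒  (1, 0, -10/7, -5/7)
     R2 -= 17/2·R1  ⇒  (0, 0, 94/7, 5/7)
     R3 -= 1·R1  ⇒  (0, 0, 2/7, -13/7)
[3] R2 /= 94/7  ⇒  (0, 0, 1, 5/94)
     R0 -= -10/7·R2  ⇒  (1, 0, 0, -30/47)
     R1 -= -16/7·R2  ⇒  (0, 1, 0, -1/47)
     R3 -= 2/7·R2  ⇒  (0, 0, 0, -88/47)
[4] R3 /= -88/47  ⇒  (0, 0, 0, 1)
     R0 -= -30/47·R3  ⇒  (1, 0, 0, 0)
     R1 -= -1/47·R3  ⇒  (0, 1, 0, 0)
     R2 -= 5/94·R3  ⇒  (0, 0, 1, 0)

rank = 4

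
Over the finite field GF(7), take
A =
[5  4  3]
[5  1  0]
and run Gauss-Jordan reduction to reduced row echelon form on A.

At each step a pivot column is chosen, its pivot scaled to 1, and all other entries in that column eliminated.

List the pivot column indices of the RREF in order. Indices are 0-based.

[1] R0 /= 5  ⇒  (1, 5, 2)
     R1 -= 5·R0  ⇒  (0, 4, 4)
[2] R1 /= 4  ⇒  (0, 1, 1)
     R0 -= 5·R1  ⇒  (1, 0, 4)

pivot columns: 0, 1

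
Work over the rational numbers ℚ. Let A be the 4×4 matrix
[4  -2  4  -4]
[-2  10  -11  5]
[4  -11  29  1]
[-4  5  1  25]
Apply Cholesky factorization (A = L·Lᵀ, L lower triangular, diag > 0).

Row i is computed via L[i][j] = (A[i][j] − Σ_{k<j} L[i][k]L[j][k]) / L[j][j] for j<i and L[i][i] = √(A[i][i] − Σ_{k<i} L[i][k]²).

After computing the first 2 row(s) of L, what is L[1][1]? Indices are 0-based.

L[1][1] = 3

Step 1: L[0][0] = √(4) = 2.
  L[1][0] = (-2) / L[0][0] = -1.
Step 2: L[1][1] = √(9) = 3.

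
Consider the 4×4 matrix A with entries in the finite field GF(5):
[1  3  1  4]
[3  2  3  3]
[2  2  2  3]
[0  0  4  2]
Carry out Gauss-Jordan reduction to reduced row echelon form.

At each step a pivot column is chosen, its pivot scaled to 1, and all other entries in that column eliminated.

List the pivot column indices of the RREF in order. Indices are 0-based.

step 1: normalize row 0 (÷1) = (1, 3, 1, 4)
  row 1: subtract 3×row0 = (0, 3, 0, 1)
  row 2: subtract 2×row0 = (0, 1, 0, 0)
step 2: normalize row 1 (÷3) = (0, 1, 0, 2)
  row 0: subtract 3×row1 = (1, 0, 1, 3)
  row 2: subtract 1×row1 = (0, 0, 0, 3)
step 3: exchange rows 2,3
step 3: normalize row 2 (÷4) = (0, 0, 1, 3)
  row 0: subtract 1×row2 = (1, 0, 0, 0)
step 4: normalize row 3 (÷3) = (0, 0, 0, 1)
  row 1: subtract 2×row3 = (0, 1, 0, 0)
  row 2: subtract 3×row3 = (0, 0, 1, 0)

pivot columns: 0, 1, 2, 3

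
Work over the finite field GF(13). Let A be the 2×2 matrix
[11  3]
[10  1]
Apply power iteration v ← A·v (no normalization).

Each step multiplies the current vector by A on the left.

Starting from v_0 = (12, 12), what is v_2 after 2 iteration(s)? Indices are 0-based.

v_0 = (12, 12).
v_1 = A·v_0 = (12, 2).
v_2 = A·v_1 = (8, 5).

v_2 = (8, 5)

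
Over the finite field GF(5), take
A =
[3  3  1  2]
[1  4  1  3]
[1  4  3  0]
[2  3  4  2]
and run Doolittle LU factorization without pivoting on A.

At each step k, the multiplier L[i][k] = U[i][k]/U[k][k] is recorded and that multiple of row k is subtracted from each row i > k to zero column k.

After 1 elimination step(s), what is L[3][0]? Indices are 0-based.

k=0: U[0][0]=3
  eliminate (1,0): mult=2, new row 1: (0, 3, 4, 4); set L[1][0]=2
  eliminate (2,0): mult=2, new row 2: (0, 3, 1, 1); set L[2][0]=2
  eliminate (3,0): mult=4, new row 3: (0, 1, 0, 4); set L[3][0]=4

L[3][0] = 4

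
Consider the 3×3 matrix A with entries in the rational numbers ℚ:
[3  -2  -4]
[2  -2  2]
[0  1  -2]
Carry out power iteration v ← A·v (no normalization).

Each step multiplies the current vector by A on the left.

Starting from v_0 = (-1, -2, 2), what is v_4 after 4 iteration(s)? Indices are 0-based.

v_0 = (-1, -2, 2).
v_1 = A·v_0 = (-7, 6, -6).
v_2 = A·v_1 = (-9, -38, 18).
v_3 = A·v_2 = (-23, 94, -74).
v_4 = A·v_3 = (39, -382, 242).

v_4 = (39, -382, 242)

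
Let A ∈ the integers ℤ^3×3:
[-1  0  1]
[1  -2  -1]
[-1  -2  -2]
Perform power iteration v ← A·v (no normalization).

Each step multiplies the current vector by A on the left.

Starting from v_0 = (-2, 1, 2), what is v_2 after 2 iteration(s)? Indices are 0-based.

v_0 = (-2, 1, 2).
v_1 = A·v_0 = (4, -6, -4).
v_2 = A·v_1 = (-8, 20, 16).

v_2 = (-8, 20, 16)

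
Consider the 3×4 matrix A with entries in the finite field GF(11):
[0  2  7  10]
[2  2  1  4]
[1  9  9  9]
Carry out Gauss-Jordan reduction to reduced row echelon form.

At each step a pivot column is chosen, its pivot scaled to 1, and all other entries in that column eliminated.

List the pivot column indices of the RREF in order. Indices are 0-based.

pivot columns: 0, 1, 2

pivot(0,0): swap R0↔R1
pivot(0,0)=2: scale R0 → (1, 1, 6, 2)
  clear (2,0): R2 −= (1)R0 → (0, 8, 3, 7)
pivot(1,1)=2: scale R1 → (0, 1, 9, 5)
  clear (0,1): R0 −= (1)R1 → (1, 0, 8, 8)
  clear (2,1): R2 −= (8)R1 → (0, 0, 8, 0)
pivot(2,2)=8: scale R2 → (0, 0, 1, 0)
  clear (0,2): R0 −= (8)R2 → (1, 0, 0, 8)
  clear (1,2): R1 −= (9)R2 → (0, 1, 0, 5)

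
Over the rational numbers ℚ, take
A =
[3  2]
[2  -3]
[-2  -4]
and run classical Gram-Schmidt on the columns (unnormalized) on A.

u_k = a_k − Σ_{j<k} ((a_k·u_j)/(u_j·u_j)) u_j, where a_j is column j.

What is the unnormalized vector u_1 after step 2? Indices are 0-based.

u_1 = (10/17, -67/17, -52/17)

Step 1: u_0 = a_0 = (3, 2, -2).
Step 2: u_1 = a_1 − (8/17)·u_0 = (10/17, -67/17, -52/17).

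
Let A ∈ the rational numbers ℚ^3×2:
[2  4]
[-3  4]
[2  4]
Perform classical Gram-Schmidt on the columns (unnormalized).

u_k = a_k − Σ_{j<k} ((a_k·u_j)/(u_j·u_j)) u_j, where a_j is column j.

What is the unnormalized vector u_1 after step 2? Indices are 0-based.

Step 1: u_0 = a_0 = (2, -3, 2).
Step 2: u_1 = a_1 − (4/17)·u_0 = (60/17, 80/17, 60/17).

u_1 = (60/17, 80/17, 60/17)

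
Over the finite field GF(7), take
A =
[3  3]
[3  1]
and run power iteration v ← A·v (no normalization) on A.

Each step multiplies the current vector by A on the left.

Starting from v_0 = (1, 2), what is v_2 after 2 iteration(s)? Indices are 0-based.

v_0 = (1, 2).
v_1 = A·v_0 = (2, 5).
v_2 = A·v_1 = (0, 4).

v_2 = (0, 4)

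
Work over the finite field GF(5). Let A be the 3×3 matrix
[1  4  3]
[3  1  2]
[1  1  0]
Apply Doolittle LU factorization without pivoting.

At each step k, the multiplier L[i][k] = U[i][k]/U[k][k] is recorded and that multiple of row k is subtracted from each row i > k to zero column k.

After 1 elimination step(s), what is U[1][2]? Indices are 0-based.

Step 1: pivot at (0,0) is 1.
  row1 ← row1 − (3)·row0  ⇒  L[1][0]=3, U row1=(0, 4, 3)
  row2 ← row2 − (1)·row0  ⇒  L[2][0]=1, U row2=(0, 2, 2)

U[1][2] = 3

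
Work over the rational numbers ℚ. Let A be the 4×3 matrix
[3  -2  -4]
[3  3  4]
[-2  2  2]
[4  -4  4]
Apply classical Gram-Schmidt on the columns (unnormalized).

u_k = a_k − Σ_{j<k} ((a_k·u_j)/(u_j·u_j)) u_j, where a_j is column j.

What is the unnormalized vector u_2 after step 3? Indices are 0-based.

Step 1: u_0 = a_0 = (3, 3, -2, 4).
Step 2: u_1 = a_1 − (-17/38)·u_0 = (-25/38, 165/38, 21/19, -42/19).
Step 3: u_2 = a_2 − (6/19)·u_0 − (508/965)·u_1 = (-888/193, 148/193, 1978/965, 3764/965).

u_2 = (-888/193, 148/193, 1978/965, 3764/965)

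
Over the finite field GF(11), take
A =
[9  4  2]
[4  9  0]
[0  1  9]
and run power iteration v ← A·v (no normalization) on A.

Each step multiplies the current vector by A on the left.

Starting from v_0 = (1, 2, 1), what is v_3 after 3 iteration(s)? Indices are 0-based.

v_0 = (1, 2, 1).
v_1 = A·v_0 = (8, 0, 0).
v_2 = A·v_1 = (6, 10, 0).
v_3 = A·v_2 = (6, 4, 10).

v_3 = (6, 4, 10)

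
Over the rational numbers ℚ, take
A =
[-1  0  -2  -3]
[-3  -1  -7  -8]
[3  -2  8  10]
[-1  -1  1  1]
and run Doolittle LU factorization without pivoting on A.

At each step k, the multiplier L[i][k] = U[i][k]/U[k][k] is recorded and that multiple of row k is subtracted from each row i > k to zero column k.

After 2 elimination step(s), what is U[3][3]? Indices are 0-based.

U[3][3] = 3

Step 1: pivot at (0,0) is -1.
  row1 ← row1 − (3)·row0  ⇒  L[1][0]=3, U row1=(0, -1, -1, 1)
  row2 ← row2 − (-3)·row0  ⇒  L[2][0]=-3, U row2=(0, -2, 2, 1)
  row3 ← row3 − (1)·row0  ⇒  L[3][0]=1, U row3=(0, -1, 3, 4)
Step 2: pivot at (1,1) is -1.
  row2 ← row2 − (2)·row1  ⇒  L[2][1]=2, U row2=(0, 0, 4, -1)
  row3 ← row3 − (1)·row1  ⇒  L[3][1]=1, U row3=(0, 0, 4, 3)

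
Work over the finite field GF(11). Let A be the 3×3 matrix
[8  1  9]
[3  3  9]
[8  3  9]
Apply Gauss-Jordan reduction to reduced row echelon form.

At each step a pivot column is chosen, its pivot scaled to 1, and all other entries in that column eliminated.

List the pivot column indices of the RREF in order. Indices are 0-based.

pivot(0,0)=8: scale R0 → (1, 7, 8)
  clear (1,0): R1 −= (3)R0 → (0, 4, 7)
  clear (2,0): R2 −= (8)R0 → (0, 2, 0)
pivot(1,1)=4: scale R1 → (0, 1, 10)
  clear (0,1): R0 −= (7)R1 → (1, 0, 4)
  clear (2,1): R2 −= (2)R1 → (0, 0, 2)
pivot(2,2)=2: scale R2 → (0, 0, 1)
  clear (0,2): R0 −= (4)R2 → (1, 0, 0)
  clear (1,2): R1 −= (10)R2 → (0, 1, 0)

pivot columns: 0, 1, 2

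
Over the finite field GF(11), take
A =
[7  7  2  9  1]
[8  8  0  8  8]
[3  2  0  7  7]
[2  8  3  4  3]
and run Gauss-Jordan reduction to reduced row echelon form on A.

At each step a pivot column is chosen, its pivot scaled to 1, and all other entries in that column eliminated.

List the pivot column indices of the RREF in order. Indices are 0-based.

[1] R0 /= 7  ⇒  (1, 1, 5, 6, 8)
     R1 -= 8·R0  ⇒  (0, 0, 4, 4, 10)
     R2 -= 3·R0  ⇒  (0, 10, 7, 0, 5)
     R3 -= 2·R0  ⇒  (0, 6, 4, 3, 9)
[2] R1 <-> R2
[2] R1 /= 10  ⇒  (0, 1, 4, 0, 6)
     R0 -= 1·R1  ⇒  (1, 0, 1, 6, 2)
     R3 -= 6·R1  ⇒  (0, 0, 2, 3, 6)
[3] R2 /= 4  ⇒  (0, 0, 1, 1, 8)
     R0 -= 1·R2  ⇒  (1, 0, 0, 5, 5)
     R1 -= 4·R2  ⇒  (0, 1, 0, 7, 7)
     R3 -= 2·R2  ⇒  (0, 0, 0, 1, 1)
[4] R3 /= 1  ⇒  (0, 0, 0, 1, 1)
     R0 -= 5·R3  ⇒  (1, 0, 0, 0, 0)
     R1 -= 7·R3  ⇒  (0, 1, 0, 0, 0)
     R2 -= 1·R3  ⇒  (0, 0, 1, 0, 7)

pivot columns: 0, 1, 2, 3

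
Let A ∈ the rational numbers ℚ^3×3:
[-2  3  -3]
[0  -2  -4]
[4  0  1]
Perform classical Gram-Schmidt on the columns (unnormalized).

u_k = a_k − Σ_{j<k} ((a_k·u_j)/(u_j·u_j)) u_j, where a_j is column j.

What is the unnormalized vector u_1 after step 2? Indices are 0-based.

Step 1: u_0 = a_0 = (-2, 0, 4).
Step 2: u_1 = a_1 − (-3/10)·u_0 = (12/5, -2, 6/5).

u_1 = (12/5, -2, 6/5)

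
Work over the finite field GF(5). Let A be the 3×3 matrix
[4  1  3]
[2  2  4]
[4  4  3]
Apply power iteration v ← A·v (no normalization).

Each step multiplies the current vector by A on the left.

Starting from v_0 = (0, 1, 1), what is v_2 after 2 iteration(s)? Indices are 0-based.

v_0 = (0, 1, 1).
v_1 = A·v_0 = (4, 1, 2).
v_2 = A·v_1 = (3, 3, 1).

v_2 = (3, 3, 1)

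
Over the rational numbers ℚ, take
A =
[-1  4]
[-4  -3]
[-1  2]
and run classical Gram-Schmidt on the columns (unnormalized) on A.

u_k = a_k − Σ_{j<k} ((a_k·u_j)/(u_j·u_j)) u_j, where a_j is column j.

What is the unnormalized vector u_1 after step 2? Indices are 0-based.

Step 1: u_0 = a_0 = (-1, -4, -1).
Step 2: u_1 = a_1 − (1/3)·u_0 = (13/3, -5/3, 7/3).

u_1 = (13/3, -5/3, 7/3)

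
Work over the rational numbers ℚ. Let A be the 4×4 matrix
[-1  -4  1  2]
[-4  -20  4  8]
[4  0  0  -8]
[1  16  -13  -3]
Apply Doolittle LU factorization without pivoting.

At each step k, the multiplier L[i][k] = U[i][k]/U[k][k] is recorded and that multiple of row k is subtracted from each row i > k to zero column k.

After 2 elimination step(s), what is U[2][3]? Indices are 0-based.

U[2][3] = 0

k=0: U[0][0]=-1
  eliminate (1,0): mult=4, new row 1: (0, -4, 0, 0); set L[1][0]=4
  eliminate (2,0): mult=-4, new row 2: (0, -16, 4, 0); set L[2][0]=-4
  eliminate (3,0): mult=-1, new row 3: (0, 12, -12, -1); set L[3][0]=-1
k=1: U[1][1]=-4
  eliminate (2,1): mult=4, new row 2: (0, 0, 4, 0); set L[2][1]=4
  eliminate (3,1): mult=-3, new row 3: (0, 0, -12, -1); set L[3][1]=-3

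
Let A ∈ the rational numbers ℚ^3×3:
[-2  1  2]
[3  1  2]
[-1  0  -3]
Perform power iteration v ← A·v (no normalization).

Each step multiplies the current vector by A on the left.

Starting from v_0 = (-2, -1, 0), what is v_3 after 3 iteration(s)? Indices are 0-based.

v_0 = (-2, -1, 0).
v_1 = A·v_0 = (3, -7, 2).
v_2 = A·v_1 = (-9, 6, -9).
v_3 = A·v_2 = (6, -39, 36).

v_3 = (6, -39, 36)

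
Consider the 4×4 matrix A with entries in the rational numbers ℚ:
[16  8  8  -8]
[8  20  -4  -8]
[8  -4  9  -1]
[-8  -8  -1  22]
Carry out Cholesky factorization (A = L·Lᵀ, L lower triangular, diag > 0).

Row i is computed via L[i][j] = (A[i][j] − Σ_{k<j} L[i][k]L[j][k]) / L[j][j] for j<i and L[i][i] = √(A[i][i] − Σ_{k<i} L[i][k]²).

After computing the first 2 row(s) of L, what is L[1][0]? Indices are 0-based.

L[1][0] = 2

Step 1: L[0][0] = √(16) = 4.
  L[1][0] = (8) / L[0][0] = 2.
Step 2: L[1][1] = √(16) = 4.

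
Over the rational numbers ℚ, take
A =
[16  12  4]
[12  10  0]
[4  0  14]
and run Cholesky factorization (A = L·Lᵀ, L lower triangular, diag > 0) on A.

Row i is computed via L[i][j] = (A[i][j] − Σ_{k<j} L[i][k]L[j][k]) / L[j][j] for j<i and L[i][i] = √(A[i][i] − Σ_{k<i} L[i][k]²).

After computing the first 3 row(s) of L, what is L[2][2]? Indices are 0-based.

Step 1: L[0][0] = √(16) = 4.
  L[1][0] = (12) / L[0][0] = 3.
Step 2: L[1][1] = √(1) = 1.
  L[2][0] = (4) / L[0][0] = 1.
  L[2][1] = (-3) / L[1][1] = -3.
Step 3: L[2][2] = √(4) = 2.

L[2][2] = 2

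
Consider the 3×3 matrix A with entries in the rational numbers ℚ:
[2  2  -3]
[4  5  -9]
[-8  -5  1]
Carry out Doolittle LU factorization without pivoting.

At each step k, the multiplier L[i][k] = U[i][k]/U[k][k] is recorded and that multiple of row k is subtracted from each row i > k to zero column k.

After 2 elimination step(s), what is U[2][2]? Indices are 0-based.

U[2][2] = -2

[col 0] pivot 2
  R1 -= 2*R0 → (0, 1, -3)  (L[1][0] := 2)
  R2 -= -4*R0 → (0, 3, -11)  (L[2][0] := -4)
[col 1] pivot 1
  R2 -= 3*R1 → (0, 0, -2)  (L[2][1] := 3)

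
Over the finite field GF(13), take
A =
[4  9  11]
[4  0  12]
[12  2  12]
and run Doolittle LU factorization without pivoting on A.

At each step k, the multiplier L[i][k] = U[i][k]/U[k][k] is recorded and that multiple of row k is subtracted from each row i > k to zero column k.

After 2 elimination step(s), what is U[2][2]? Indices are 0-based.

k=0: U[0][0]=4
  eliminate (1,0): mult=1, new row 1: (0, 4, 1); set L[1][0]=1
  eliminate (2,0): mult=3, new row 2: (0, 1, 5); set L[2][0]=3
k=1: U[1][1]=4
  eliminate (2,1): mult=10, new row 2: (0, 0, 8); set L[2][1]=10

U[2][2] = 8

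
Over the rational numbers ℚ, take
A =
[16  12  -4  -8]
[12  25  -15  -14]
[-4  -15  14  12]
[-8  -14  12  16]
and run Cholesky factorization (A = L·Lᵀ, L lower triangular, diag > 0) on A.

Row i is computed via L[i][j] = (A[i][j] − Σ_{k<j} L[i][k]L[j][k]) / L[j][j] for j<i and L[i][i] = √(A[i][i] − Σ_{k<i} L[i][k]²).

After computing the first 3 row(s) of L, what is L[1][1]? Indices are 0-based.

L[1][1] = 4

Step 1: L[0][0] = √(16) = 4.
  L[1][0] = (12) / L[0][0] = 3.
Step 2: L[1][1] = √(16) = 4.
  L[2][0] = (-4) / L[0][0] = -1.
  L[2][1] = (-12) / L[1][1] = -3.
Step 3: L[2][2] = √(4) = 2.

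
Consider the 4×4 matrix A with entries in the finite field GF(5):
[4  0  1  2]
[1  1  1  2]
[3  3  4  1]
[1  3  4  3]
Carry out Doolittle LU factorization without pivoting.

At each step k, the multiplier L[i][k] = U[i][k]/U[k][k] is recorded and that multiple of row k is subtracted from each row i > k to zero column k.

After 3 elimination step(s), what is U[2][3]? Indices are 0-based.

[col 0] pivot 4
  R1 -= 4*R0 → (0, 1, 2, 4)  (L[1][0] := 4)
  R2 -= 2*R0 → (0, 3, 2, 2)  (L[2][0] := 2)
  R3 -= 4*R0 → (0, 3, 0, 0)  (L[3][0] := 4)
[col 1] pivot 1
  R2 -= 3*R1 → (0, 0, 1, 0)  (L[2][1] := 3)
  R3 -= 3*R1 → (0, 0, 4, 3)  (L[3][1] := 3)
[col 2] pivot 1
  R3 -= 4*R2 → (0, 0, 0, 3)  (L[3][2] := 4)

U[2][3] = 0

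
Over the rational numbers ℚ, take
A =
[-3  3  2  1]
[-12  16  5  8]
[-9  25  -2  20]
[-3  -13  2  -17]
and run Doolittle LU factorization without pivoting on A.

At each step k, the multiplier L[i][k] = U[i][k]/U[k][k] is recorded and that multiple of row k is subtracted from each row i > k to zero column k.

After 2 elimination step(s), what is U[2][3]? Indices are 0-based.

U[2][3] = 1

[col 0] pivot -3
  R1 -= 4*R0 → (0, 4, -3, 4)  (L[1][0] := 4)
  R2 -= 3*R0 → (0, 16, -8, 17)  (L[2][0] := 3)
  R3 -= 1*R0 → (0, -16, 0, -18)  (L[3][0] := 1)
[col 1] pivot 4
  R2 -= 4*R1 → (0, 0, 4, 1)  (L[2][1] := 4)
  R3 -= -4*R1 → (0, 0, -12, -2)  (L[3][1] := -4)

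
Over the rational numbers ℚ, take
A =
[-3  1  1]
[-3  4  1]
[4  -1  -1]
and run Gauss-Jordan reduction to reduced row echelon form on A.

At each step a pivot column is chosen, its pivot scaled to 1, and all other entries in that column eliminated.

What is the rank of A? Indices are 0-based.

step 1: normalize row 0 (÷-3) = (1, -1/3, -1/3)
  row 1: subtract -3×row0 = (0, 3, 0)
  row 2: subtract 4×row0 = (0, 1/3, 1/3)
step 2: normalize row 1 (÷3) = (0, 1, 0)
  row 0: subtract -1/3×row1 = (1, 0, -1/3)
  row 2: subtract 1/3×row1 = (0, 0, 1/3)
step 3: normalize row 2 (÷1/3) = (0, 0, 1)
  row 0: subtract -1/3×row2 = (1, 0, 0)

rank = 3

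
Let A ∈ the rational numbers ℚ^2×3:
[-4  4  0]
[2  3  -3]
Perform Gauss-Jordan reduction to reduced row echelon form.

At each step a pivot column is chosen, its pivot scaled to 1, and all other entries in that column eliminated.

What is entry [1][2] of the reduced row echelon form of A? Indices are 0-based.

pivot(0,0)=-4: scale R0 → (1, -1, 0)
  clear (1,0): R1 −= (2)R0 → (0, 5, -3)
pivot(1,1)=5: scale R1 → (0, 1, -3/5)
  clear (0,1): R0 −= (-1)R1 → (1, 0, -3/5)

M[1][2] = -3/5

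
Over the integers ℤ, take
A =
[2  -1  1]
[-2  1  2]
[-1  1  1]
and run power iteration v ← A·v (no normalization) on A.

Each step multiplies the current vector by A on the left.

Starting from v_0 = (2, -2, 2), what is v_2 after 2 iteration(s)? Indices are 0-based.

v_2 = (16, -22, -12)

v_0 = (2, -2, 2).
v_1 = A·v_0 = (8, -2, -2).
v_2 = A·v_1 = (16, -22, -12).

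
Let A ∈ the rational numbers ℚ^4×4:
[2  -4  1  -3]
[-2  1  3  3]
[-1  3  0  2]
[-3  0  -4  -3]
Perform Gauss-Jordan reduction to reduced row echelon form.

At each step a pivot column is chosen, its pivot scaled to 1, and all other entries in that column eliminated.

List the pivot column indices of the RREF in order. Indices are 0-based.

pivot columns: 0, 1, 2, 3

pivot(0,0)=2: scale R0 → (1, -2, 1/2, -3/2)
  clear (1,0): R1 −= (-2)R0 → (0, -3, 4, 0)
  clear (2,0): R2 −= (-1)R0 → (0, 1, 1/2, 1/2)
  clear (3,0): R3 −= (-3)R0 → (0, -6, -5/2, -15/2)
pivot(1,1)=-3: scale R1 → (0, 1, -4/3, 0)
  clear (0,1): R0 −= (-2)R1 → (1, 0, -13/6, -3/2)
  clear (2,1): R2 −= (1)R1 → (0, 0, 11/6, 1/2)
  clear (3,1): R3 −= (-6)R1 → (0, 0, -21/2, -15/2)
pivot(2,2)=11/6: scale R2 → (0, 0, 1, 3/11)
  clear (0,2): R0 −= (-13/6)R2 → (1, 0, 0, -10/11)
  clear (1,2): R1 −= (-4/3)R2 → (0, 1, 0, 4/11)
  clear (3,2): R3 −= (-21/2)R2 → (0, 0, 0, -51/11)
pivot(3,3)=-51/11: scale R3 → (0, 0, 0, 1)
  clear (0,3): R0 −= (-10/11)R3 → (1, 0, 0, 0)
  clear (1,3): R1 −= (4/11)R3 → (0, 1, 0, 0)
  clear (2,3): R2 −= (3/11)R3 → (0, 0, 1, 0)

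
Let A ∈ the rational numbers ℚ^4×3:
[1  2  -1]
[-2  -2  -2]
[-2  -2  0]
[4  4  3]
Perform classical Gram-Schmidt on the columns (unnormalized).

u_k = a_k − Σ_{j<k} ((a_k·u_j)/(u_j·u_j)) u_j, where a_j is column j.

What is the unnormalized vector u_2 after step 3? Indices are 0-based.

u_2 = (0, -2/3, 4/3, 1/3)

Step 1: u_0 = a_0 = (1, -2, -2, 4).
Step 2: u_1 = a_1 − (26/25)·u_0 = (24/25, 2/25, 2/25, -4/25).
Step 3: u_2 = a_2 − (3/5)·u_0 − (-5/3)·u_1 = (0, -2/3, 4/3, 1/3).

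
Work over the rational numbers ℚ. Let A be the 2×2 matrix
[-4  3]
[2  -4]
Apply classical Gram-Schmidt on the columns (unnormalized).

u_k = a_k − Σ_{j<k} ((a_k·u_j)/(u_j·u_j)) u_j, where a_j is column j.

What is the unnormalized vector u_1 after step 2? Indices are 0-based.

u_1 = (-1, -2)

Step 1: u_0 = a_0 = (-4, 2).
Step 2: u_1 = a_1 − (-1)·u_0 = (-1, -2).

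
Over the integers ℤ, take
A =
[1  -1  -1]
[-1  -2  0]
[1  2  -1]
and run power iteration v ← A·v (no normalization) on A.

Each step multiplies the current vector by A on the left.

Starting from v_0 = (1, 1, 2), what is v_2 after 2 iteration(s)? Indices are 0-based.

v_2 = (0, 8, -9)

v_0 = (1, 1, 2).
v_1 = A·v_0 = (-2, -3, 1).
v_2 = A·v_1 = (0, 8, -9).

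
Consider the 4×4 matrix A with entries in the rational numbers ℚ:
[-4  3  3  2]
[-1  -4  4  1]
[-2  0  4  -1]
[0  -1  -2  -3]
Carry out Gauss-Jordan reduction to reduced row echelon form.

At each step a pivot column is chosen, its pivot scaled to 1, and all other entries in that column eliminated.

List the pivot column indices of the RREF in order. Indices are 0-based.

pivot columns: 0, 1, 2, 3

[1] R0 /= -4  ⇒  (1, -3/4, -3/4, -1/2)
     R1 -= -1·R0  ⇒  (0, -19/4, 13/4, 1/2)
     R2 -= -2·R0  ⇒  (0, -3/2, 5/2, -2)
[2] R1 /= -19/4  ⇒  (0, 1, -13/19, -2/19)
     R0 -= -3/4·R1  ⇒  (1, 0, -24/19, -11/19)
     R2 -= -3/2·R1  ⇒  (0, 0, 28/19, -41/19)
     R3 -= -1·R1  ⇒  (0, 0, -51/19, -59/19)
[3] R2 /= 28/19  ⇒  (0, 0, 1, -41/28)
     R0 -= -24/19·R2  ⇒  (1, 0, 0, -17/7)
     R1 -= -13/19·R2  ⇒  (0, 1, 0, -31/28)
     R3 -= -51/19·R2  ⇒  (0, 0, 0, -197/28)
[4] R3 /= -197/28  ⇒  (0, 0, 0, 1)
     R0 -= -17/7·R3  ⇒  (1, 0, 0, 0)
     R1 -= -31/28·R3  ⇒  (0, 1, 0, 0)
     R2 -= -41/28·R3  ⇒  (0, 0, 1, 0)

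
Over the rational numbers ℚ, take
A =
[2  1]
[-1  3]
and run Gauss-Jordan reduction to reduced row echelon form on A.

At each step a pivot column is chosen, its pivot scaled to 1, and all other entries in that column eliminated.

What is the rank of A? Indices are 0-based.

pivot(0,0)=2: scale R0 → (1, 1/2)
  clear (1,0): R1 −= (-1)R0 → (0, 7/2)
pivot(1,1)=7/2: scale R1 → (0, 1)
  clear (0,1): R0 −= (1/2)R1 → (1, 0)

rank = 2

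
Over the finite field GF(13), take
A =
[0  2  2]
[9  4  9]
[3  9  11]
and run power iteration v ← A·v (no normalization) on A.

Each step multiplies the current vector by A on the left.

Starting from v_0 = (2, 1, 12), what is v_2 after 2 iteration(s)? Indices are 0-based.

v_2 = (8, 10, 5)

v_0 = (2, 1, 12).
v_1 = A·v_0 = (0, 0, 4).
v_2 = A·v_1 = (8, 10, 5).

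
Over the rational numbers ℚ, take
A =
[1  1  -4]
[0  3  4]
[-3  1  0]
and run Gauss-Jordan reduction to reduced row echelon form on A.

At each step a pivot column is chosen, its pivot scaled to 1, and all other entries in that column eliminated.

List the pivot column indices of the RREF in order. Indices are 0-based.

pivot columns: 0, 1, 2

step 1: normalize row 0 (÷1) = (1, 1, -4)
  row 2: subtract -3×row0 = (0, 4, -12)
step 2: normalize row 1 (÷3) = (0, 1, 4/3)
  row 0: subtract 1×row1 = (1, 0, -16/3)
  row 2: subtract 4×row1 = (0, 0, -52/3)
step 3: normalize row 2 (÷-52/3) = (0, 0, 1)
  row 0: subtract -16/3×row2 = (1, 0, 0)
  row 1: subtract 4/3×row2 = (0, 1, 0)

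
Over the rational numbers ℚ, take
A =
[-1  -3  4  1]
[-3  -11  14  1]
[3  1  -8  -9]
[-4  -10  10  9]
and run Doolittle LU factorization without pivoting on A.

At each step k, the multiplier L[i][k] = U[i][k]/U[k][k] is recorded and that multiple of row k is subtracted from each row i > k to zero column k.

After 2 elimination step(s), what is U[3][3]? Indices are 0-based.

[col 0] pivot -1
  R1 -= 3*R0 → (0, -2, 2, -2)  (L[1][0] := 3)
  R2 -= -3*R0 → (0, -8, 4, -6)  (L[2][0] := -3)
  R3 -= 4*R0 → (0, 2, -6, 5)  (L[3][0] := 4)
[col 1] pivot -2
  R2 -= 4*R1 → (0, 0, -4, 2)  (L[2][1] := 4)
  R3 -= -1*R1 → (0, 0, -4, 3)  (L[3][1] := -1)

U[3][3] = 3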